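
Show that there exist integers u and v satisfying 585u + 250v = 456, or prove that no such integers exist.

Any value of 585u + 250v is a multiple of gcd(585, 250) = 5.
However 456 leaves remainder 1 on division by 5.
So the equation is unsolvable over ℤ.

No, no such integers exist.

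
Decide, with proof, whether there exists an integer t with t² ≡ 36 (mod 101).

Take t = 6. Then 6² = 36, and since 0 ≤ 36 < 101 this is already reduced: 6² ≡ 36 (mod 101).

t = 6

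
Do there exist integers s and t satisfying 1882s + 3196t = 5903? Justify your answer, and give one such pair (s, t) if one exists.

Both 1882 and 3196 are divisible by gcd(1882, 3196) = 2, hence so is any combination 1882s + 3196t.
But 5903 is not a multiple of 2 (it leaves remainder 1).
Hence no integers s, t satisfy the equation.

There are no such integers.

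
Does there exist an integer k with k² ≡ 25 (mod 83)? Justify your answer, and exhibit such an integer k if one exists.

Take k = 5. Then 5² = 25, and since 0 ≤ 25 < 83 this is already reduced: 5² ≡ 25 (mod 83).

k = 5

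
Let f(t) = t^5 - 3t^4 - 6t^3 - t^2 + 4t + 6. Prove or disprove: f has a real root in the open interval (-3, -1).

f(-3) = -339 and f(-1) = 3, which have opposite signs.
As a polynomial, f is continuous on every closed interval.
By the Intermediate Value Theorem, f takes the value 0 somewhere in the open interval.

Yes, f has a root in the interval.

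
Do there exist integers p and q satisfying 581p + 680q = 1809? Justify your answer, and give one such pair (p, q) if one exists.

581 and 680 are coprime, so 581p + 680q ranges over all of ℤ.
Run the Euclidean algorithm on 680 and 581: 680 = 1·581 + 99, 581 = 5·99 + 86, 99 = 1·86 + 13, 86 = 6·13 + 8, 13 = 1·8 + 5, 8 = 1·5 + 3, 5 = 1·3 + 2, 3 = 1·2 + 1, 2 = 2·1 + 0.
Unwinding: 1 = 3 − 1·2 = 3 − (5 − 1·3) = −5 + 2·3 = −5 + 2·(8 − 1·5) = 2·8 − 3·5 = 2·8 − 3·(13 − 1·8) = −3·13 + 5·8 = −3·13 + 5·(86 − 6·13) = 5·86 − 33·13 = 5·86 − 33·(99 − 1·86) = −33·99 + 38·86 = −33·99 + 38·(581 − 5·99) = 38·581 − 223·99 = 38·581 − 223·(680 − 1·581) = −223·680 + 261·581, i.e. 581·261 + 680·(-223) = 1.
Times 1809: 581·472149 + 680·(-403407) = 1809, so (472149, -403407) solves it.
Shifting by a multiple of (680, −581) keeps it a solution: p = 472149 − 694·680 = 229, q = -403407 + 694·581 = -193.
Check: 581·229 + 680·(-193) = 133049 − 131240 = 1809. ✓

p = 229, q = -193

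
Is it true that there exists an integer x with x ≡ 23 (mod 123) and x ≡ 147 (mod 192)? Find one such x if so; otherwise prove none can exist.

No such integer exists.

Both moduli are multiples of 3 = gcd(123, 192), so any solution would satisfy x ≡ 23 and x ≡ 147 modulo 3 simultaneously.
But 23 mod 3 = 2 while 147 mod 3 = 0, a contradiction.
So no integer satisfies both congruences.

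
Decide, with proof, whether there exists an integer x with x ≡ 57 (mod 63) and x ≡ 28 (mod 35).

No, no such integer exists.

Reduce both congruences modulo 7, which divides 63 and 35: they say x ≡ 57 (mod 7) and x ≡ 28 (mod 7).
These are incompatible: 57 − 28 = 29 is not divisible by 7.
So no integer satisfies both congruences.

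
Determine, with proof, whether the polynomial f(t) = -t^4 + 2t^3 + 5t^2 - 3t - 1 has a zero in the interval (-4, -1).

f(-4) = -293 and f(-1) = 4, which have opposite signs.
As a polynomial, f is continuous on every closed interval.
By the Intermediate Value Theorem f must vanish at some point of (-4, -1).

Such a root exists.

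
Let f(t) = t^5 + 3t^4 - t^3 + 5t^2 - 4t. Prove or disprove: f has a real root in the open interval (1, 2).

The endpoint values f(1) = 4 and f(2) = 84 are both positive. Claim: f(t) > 0 for every t in (1, 2).
Substitute t = 1 + u, where 0 < u < 1 on the interval. Expanding, f(1 + u) = u^5 + 8u^4 + 21u^3 + 30u^2 + 20u + 4.
All 6 nonzero coefficients of this polynomial in u are positive; hence for u > 0 the value is a sum of positive terms (the constant 4 among them).
Therefore f(t) > 0 throughout (1, 2), and f has no zero there.

No.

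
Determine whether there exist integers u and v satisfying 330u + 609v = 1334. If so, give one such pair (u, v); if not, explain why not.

There are no such integers.

gcd(330, 609) = 3, so every integer of the form 330u + 609v is a multiple of 3.
But 1334 = 3·444 + 2, so 3 ∤ 1334.
Therefore 330u + 609v = 1334 has no solution in integers.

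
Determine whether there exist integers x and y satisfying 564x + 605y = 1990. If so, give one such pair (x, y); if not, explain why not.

Since gcd(564, 605) = 1, every integer is an integer combination of 564 and 605.
Euclidean algorithm: 605 = 1·564 + 41, 564 = 13·41 + 31, 41 = 1·31 + 10, 31 = 3·10 + 1, 10 = 10·1 + 0.
Working back up the chain: 1 = 31 − 3·10 = 31 − 3·(41 − 1·31) = −3·41 + 4·31 = −3·41 + 4·(564 − 13·41) = 4·564 − 55·41 = 4·564 − 55·(605 − 1·564) = −55·605 + 59·564. So 564·59 + 605·(-55) = 1.
Times 1990: 564·117410 + 605·(-109450) = 1990, so (117410, -109450) solves it.
Subtracting 194·605 from x and adding 194·564 to y gives the tidier solution (40, -34).
Check: 564·40 + 605·(-34) = 22560 − 20570 = 1990. ✓

x = 40, y = -34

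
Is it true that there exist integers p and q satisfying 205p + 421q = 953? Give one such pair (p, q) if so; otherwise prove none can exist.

p = 286, q = -137

Since gcd(205, 421) = 1, every integer is an integer combination of 205 and 421.
Run the Euclidean algorithm on 421 and 205: 421 = 2·205 + 11, 205 = 18·11 + 7, 11 = 1·7 + 4, 7 = 1·4 + 3, 4 = 1·3 + 1, 3 = 3·1 + 0.
Unwinding: 1 = 4 − 1·3 = 4 − (7 − 1·4) = −7 + 2·4 = −7 + 2·(11 − 1·7) = 2·11 − 3·7 = 2·11 − 3·(205 − 18·11) = −3·205 + 56·11 = −3·205 + 56·(421 − 2·205) = 56·421 − 115·205, i.e. 205·(-115) + 421·56 = 1.
Times 953: 205·(-109595) + 421·53368 = 953, so (-109595, 53368) solves it.
The general solution is p = -109595 + 421k, q = 53368 − 205k; taking k = 261 gives the smaller pair p = 286, q = -137.
Check: 205·286 + 421·(-137) = 58630 − 57677 = 953. ✓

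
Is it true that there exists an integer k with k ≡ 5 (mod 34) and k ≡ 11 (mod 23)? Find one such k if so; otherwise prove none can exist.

k = 379

The moduli 34 and 23 are coprime, so by the Chinese Remainder Theorem a unique solution modulo 782 exists.
Any solution of the first congruence is k = 5 + 34t; substituting into the second, 34t ≡ 11 − 5 ≡ 6 (mod 23).
34 ≡ 11 (mod 23), so this reads 11t ≡ 6 (mod 23). Invert 11 mod 23 by the Euclidean algorithm: 23 = 2·11 + 1, 11 = 11·1 + 0; back-substituting, 1 = 23 − 2·11. Hence 11·(-2) ≡ 1, so 11⁻¹ ≡ -2 ≡ 21 (mod 23).
Multiplying by 21: t ≡ 21·6 = 126 ≡ 11 (mod 23).
Taking t = 11 gives k = 5 + 34·11 = 379.
Verify: 379 = 11·34 + 5 and 379 = 16·23 + 11. ✓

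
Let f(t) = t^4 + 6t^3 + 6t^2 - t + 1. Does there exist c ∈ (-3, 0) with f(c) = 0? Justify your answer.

f(-3) = -23 and f(0) = 1, which have opposite signs.
As a polynomial, f is continuous on every closed interval.
By the Intermediate Value Theorem, f takes the value 0 somewhere in the open interval.

Such a root exists.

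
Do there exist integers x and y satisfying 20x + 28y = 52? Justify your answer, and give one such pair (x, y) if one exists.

Since gcd(20, 28) = 4 and 52 = 4·13, Bézout's identity guarantees a solution.
Dividing through by 4 reduces the equation to 5x + 7y = 13.
Euclidean algorithm: 7 = 1·5 + 2, 5 = 2·2 + 1, 2 = 2·1 + 0.
Unwinding: 1 = 5 − 2·2 = 5 − 2·(7 − 1·5) = −2·7 + 3·5, i.e. 5·3 + 7·(-2) = 1.
Scaling by 13 gives the particular solution (x, y) = (39, -26).
The general solution is x = 39 + 7k, y = -26 − 5k; taking k = -5 gives the smaller pair x = 4, y = -1.
Check: 20·4 + 28·(-1) = 80 − 28 = 52. ✓

x = 4, y = -1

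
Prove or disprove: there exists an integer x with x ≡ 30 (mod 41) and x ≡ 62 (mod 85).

x = 317

Since 41 and 85 share no common factor, CRT says the pair of congruences has a solution (unique mod 3485).
Any solution of the first congruence is x = 30 + 41t; substituting into the second, 41t ≡ 62 − 30 ≡ 32 (mod 85).
Note 41·56 = 2296 ≡ 1 (mod 85) (as 2296 − 1 = 27·85), so 41⁻¹ ≡ 56.
Therefore t ≡ 56·32 = 1792 ≡ 7 (mod 85).
With t = 7: x = 30 + 41·7 = 317.
Indeed 317 ≡ 30 (mod 41) and 317 ≡ 62 (mod 85).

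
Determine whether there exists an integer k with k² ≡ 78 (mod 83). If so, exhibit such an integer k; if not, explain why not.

k = 24 works: 24² = 576, and 576 − 78 = 498 = 6·83.

k = 24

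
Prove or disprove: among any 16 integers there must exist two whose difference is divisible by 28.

No; for instance {124, 125, 126, 127, 128, 129, 130, 131, 132, 133, 134, 135, 136, 137, 138, 139} is a counterexample.

Try 16 consecutive integers, 124, 125, …, 139. Their remainders mod 28 are 12, 13, 14, 15, 16, 17, 18, 19, 20, 21, 22, 23, 24, 25, 26, 27 — pairwise different, as any 16 ≤ 28 consecutive integers have distinct residues.
No two share a residue, so no pair has difference divisible by 28; the claim fails for this set.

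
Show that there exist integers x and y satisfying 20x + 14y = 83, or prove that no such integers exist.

gcd(20, 14) = 2, so every integer of the form 20x + 14y is a multiple of 2.
However 83 leaves remainder 1 on division by 2.
Therefore 20x + 14y = 83 has no solution in integers.

No such integers exist.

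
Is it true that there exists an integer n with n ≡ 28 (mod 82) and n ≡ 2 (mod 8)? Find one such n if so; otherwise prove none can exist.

n = 274

Here gcd(82, 8) = 2, and both 28 and 2 leave remainder 0 mod 2, so the system is consistent.
List candidates n ≡ 28 (mod 82): 28, 110, 192, 274. Modulo 8 these are 4, 6, 0, 2; 274 gives 2 as required.
Verify: 274 = 3·82 + 28 and 274 = 34·8 + 2. ✓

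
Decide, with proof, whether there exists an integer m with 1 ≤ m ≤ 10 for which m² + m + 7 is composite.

At m = 1: 1² + 1 + 7 = 9 = 3·3, which is composite.

m = 1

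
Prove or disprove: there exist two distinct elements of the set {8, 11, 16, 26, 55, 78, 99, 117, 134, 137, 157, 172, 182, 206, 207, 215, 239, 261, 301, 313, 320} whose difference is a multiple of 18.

8 and 26 are such a pair.

Both 8 and 26 leave remainder 8 on division by 18; their difference 18 = 1·18 is a multiple of 18.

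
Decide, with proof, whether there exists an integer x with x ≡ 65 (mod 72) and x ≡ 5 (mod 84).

x = 425

The moduli are not coprime: gcd(72, 84) = 12. Compatibility requires 12 ∣ (5 − 65) = -60, which holds, so solutions exist.
List candidates x ≡ 65 (mod 72): 65, 137, 209, 281, 353, 425. Modulo 84 these are 65, 53, 41, 29, 17, 5; 425 gives 5 as required.
Indeed 425 ≡ 65 (mod 72) and 425 ≡ 5 (mod 84).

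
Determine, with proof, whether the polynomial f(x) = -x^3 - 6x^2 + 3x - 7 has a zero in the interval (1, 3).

No such root exists.

f(1) = -11 and f(3) = -79, both negative, so a sign-change argument is unavailable; we show f keeps this sign on the whole interval.
Substitute x = 1 + u, where 0 < u < 2 on the interval. Expanding, f(1 + u) = -u^3 - 9u^2 - 12u - 11.
The nonzero coefficients here are all negative, so for u > 0 every term is negative (or zero), and the constant term -11 is strictly negative.
Therefore f(x) < 0 throughout (1, 3), and f has no zero there.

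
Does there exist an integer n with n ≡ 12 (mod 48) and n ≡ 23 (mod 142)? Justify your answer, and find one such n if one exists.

There is no such integer.

Both moduli are multiples of 2 = gcd(48, 142), so any solution would satisfy n ≡ 12 and n ≡ 23 modulo 2 simultaneously.
However 12 ≡ 0 and 23 ≡ 1 (mod 2), and 0 ≠ 1.
So no integer satisfies both congruences.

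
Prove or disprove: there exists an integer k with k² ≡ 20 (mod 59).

k = 43

k = 43 works: 43² = 1849, and 1849 − 20 = 1829 = 31·59.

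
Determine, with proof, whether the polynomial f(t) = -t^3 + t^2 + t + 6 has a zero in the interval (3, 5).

No such root exists.

f(3) = -9 and f(5) = -89, both negative, so a sign-change argument is unavailable; we show f keeps this sign on the whole interval.
Shift to the endpoint 3: with t = 3 + u (0 < u < 2), one computes f(3 + u) = -u^3 - 8u^2 - 20u - 9.
All 4 nonzero coefficients of this polynomial in u are negative; hence for u > 0 the value is a sum of negative terms (the constant -9 among them).
Therefore f(t) < 0 throughout (3, 5), and f has no zero there.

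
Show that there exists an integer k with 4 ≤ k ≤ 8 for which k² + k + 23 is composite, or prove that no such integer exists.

k = 8

At k = 8: 8² + 8 + 23 = 95 = 5·19, which is composite.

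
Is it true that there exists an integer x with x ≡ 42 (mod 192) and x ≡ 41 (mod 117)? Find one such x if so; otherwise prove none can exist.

Reduce both congruences modulo 3, which divides 192 and 117: they say x ≡ 42 (mod 3) and x ≡ 41 (mod 3).
However 42 ≡ 0 and 41 ≡ 2 (mod 3), and 0 ≠ 2.
Hence the system has no solution.

There is no such integer.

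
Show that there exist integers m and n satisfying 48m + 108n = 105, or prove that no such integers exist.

gcd(48, 108) = 12, so every integer of the form 48m + 108n is a multiple of 12.
But 105 is not a multiple of 12 (it leaves remainder 9).
Therefore 48m + 108n = 105 has no solution in integers.

No such integers exist.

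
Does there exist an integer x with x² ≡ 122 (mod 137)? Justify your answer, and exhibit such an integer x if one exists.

Take x = 56. Then 56² = 3136 = 22·137 + 122, so 56² ≡ 122 (mod 137).

x = 56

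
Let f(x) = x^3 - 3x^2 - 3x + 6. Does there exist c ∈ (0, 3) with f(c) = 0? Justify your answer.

Yes, f has a root in the interval.

f(0) = 6 and f(3) = -3, which have opposite signs.
As a polynomial, f is continuous on every closed interval.
The Intermediate Value Theorem then guarantees some c ∈ (0, 3) with f(c) = 0.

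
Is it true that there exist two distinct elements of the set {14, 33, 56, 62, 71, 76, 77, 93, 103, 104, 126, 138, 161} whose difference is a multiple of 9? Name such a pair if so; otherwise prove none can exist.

14 mod 9 = 5 and 77 mod 9 = 5, so 77 − 14 = 63 = 7·9.

14 and 77 are such a pair.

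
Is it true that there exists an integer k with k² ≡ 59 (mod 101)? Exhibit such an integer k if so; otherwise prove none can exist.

101 is prime, so by Euler's criterion 59 is a square mod 101 iff 59^((101−1)/2) = 59^50 ≡ 1 (mod 101).
Repeated squaring mod 101: 59^2 = 3481 ≡ 47; 59^4 ≡ 47² = 2209 ≡ 88; 59^8 ≡ 88² = 7744 ≡ 68; 59^16 ≡ 68² = 4624 ≡ 79; 59^32 ≡ 79² = 6241 ≡ 80.
Since 50 = 32 + 16 + 2, 59^50 ≡ 80 · 79 · 47; multiplying out mod 101: 80·79 = 6320 ≡ 58, then 58·47 = 2726 ≡ 100. Thus 59^50 ≡ 100 ≡ −1 (mod 101).
The value −1 means 59 is a non-residue modulo 101, so k² ≡ 59 (mod 101) is impossible.

No, no such integer exists.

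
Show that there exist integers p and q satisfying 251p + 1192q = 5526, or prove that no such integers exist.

p = 98, q = -16

Since gcd(251, 1192) = 1, every integer is an integer combination of 251 and 1192.
Dividing repeatedly: 1192 = 4·251 + 188, 251 = 1·188 + 63, 188 = 2·63 + 62, 63 = 1·62 + 1, 62 = 62·1 + 0.
Working back up the chain: 1 = 63 − 1·62 = 63 − (188 − 2·63) = −188 + 3·63 = −188 + 3·(251 − 1·188) = 3·251 − 4·188 = 3·251 − 4·(1192 − 4·251) = −4·1192 + 19·251. So 251·19 + 1192·(-4) = 1.
Multiplying through by 5526: p = 19·5526 = 104994, q = (-4)·5526 = -22104 is a solution.
Subtracting 88·1192 from p and adding 88·251 to q gives the tidier solution (98, -16).
Check: 251·98 + 1192·(-16) = 24598 − 19072 = 5526. ✓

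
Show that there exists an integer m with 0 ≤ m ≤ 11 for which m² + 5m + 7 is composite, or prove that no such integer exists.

At m = 9: 9² + 5·9 + 7 = 133 = 7·19, which is composite.

m = 9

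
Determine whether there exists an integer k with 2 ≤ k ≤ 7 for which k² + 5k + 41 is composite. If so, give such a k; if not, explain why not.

k = 5

At k = 5: 5² + 5·5 + 41 = 91 = 7·13, which is composite.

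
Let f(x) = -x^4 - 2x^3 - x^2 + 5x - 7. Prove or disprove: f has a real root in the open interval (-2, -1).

f(-2) = -21 and f(-1) = -12, both negative, so a sign-change argument is unavailable; we show f keeps this sign on the whole interval.
Shift to the endpoint -1: with x = -1 − u (0 < u < 1), one computes f(-1 − u) = -u^4 - 2u^3 - u^2 - 5u - 12.
The nonzero coefficients here are all negative, so for u > 0 every term is negative (or zero), and the constant term -12 is strictly negative.
So f is strictly negative on (-2, -1); no root exists in the interval.

No such root exists.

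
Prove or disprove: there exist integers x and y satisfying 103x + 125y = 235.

Since gcd(103, 125) = 1, every integer is an integer combination of 103 and 125.
Run the Euclidean algorithm on 125 and 103: 125 = 1·103 + 22, 103 = 4·22 + 15, 22 = 1·15 + 7, 15 = 2·7 + 1, 7 = 7·1 + 0.
Working back up the chain: 1 = 15 − 2·7 = 15 − 2·(22 − 1·15) = −2·22 + 3·15 = −2·22 + 3·(103 − 4·22) = 3·103 − 14·22 = 3·103 − 14·(125 − 1·103) = −14·125 + 17·103. So 103·17 + 125·(-14) = 1.
Times 235: 103·3995 + 125·(-3290) = 235, so (3995, -3290) solves it.
The general solution is x = 3995 + 125k, y = -3290 − 103k; taking k = -31 gives the smaller pair x = 120, y = -97.
Check: 103·120 + 125·(-97) = 12360 − 12125 = 235. ✓

x = 120, y = -97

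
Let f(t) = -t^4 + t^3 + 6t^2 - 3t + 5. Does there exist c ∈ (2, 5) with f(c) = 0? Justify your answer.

Yes, such a c exists.

f(2) = 15 and f(5) = -360, which have opposite signs.
As a polynomial, f is continuous on every closed interval.
The Intermediate Value Theorem then guarantees some c ∈ (2, 5) with f(c) = 0.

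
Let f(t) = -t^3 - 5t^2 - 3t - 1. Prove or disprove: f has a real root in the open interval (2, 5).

f has no root in that interval.

The endpoint values f(2) = -35 and f(5) = -266 are both negative. Claim: f(t) < 0 for every t in (2, 5).
Shift to the endpoint 2: with t = 2 + u (0 < u < 3), one computes f(2 + u) = -u^3 - 11u^2 - 35u - 35.
All 4 nonzero coefficients of this polynomial in u are negative; hence for u > 0 the value is a sum of negative terms (the constant -35 among them).
So f is strictly negative on (2, 5); no root exists in the interval.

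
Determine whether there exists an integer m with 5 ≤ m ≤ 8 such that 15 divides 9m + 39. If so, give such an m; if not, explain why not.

No, no such integer m in that range exists.

At m = 5, 9·5 + 39 = 84 ≡ 9 (mod 15), and each step in m adds 9, giving residues 9, 3, 12, 6 for m = 5, 6, 7, 8.
Since 0 is absent from this list, 15 ∤ 9m + 39 for every m with 5 ≤ m ≤ 8.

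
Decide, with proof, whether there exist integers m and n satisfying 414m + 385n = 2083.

m = 32, n = -29

414 and 385 are coprime, so 414m + 385n ranges over all of ℤ.
Dividing repeatedly: 414 = 1·385 + 29, 385 = 13·29 + 8, 29 = 3·8 + 5, 8 = 1·5 + 3, 5 = 1·3 + 2, 3 = 1·2 + 1, 2 = 2·1 + 0.
Working back up the chain: 1 = 3 − 1·2 = 3 − (5 − 1·3) = −5 + 2·3 = −5 + 2·(8 − 1·5) = 2·8 − 3·5 = 2·8 − 3·(29 − 3·8) = −3·29 + 11·8 = −3·29 + 11·(385 − 13·29) = 11·385 − 146·29 = 11·385 − 146·(414 − 1·385) = −146·414 + 157·385. So 414·(-146) + 385·157 = 1.
Scaling by 2083 gives the particular solution (m, n) = (-304118, 327031).
Adding 790·385 to m and subtracting 790·414 from n gives the tidier solution (32, -29).
Check: 414·32 + 385·(-29) = 13248 − 11165 = 2083. ✓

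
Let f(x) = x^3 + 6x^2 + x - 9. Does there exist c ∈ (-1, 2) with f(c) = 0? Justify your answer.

Yes, f has a root in the interval.

f(-1) = -5 and f(2) = 25, which have opposite signs.
Since f is a polynomial it is continuous on [-1, 2].
By the Intermediate Value Theorem f must vanish at some point of (-1, 2).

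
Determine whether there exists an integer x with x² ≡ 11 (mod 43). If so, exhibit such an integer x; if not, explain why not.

x = 21 works: 21² = 441, and 441 − 11 = 430 = 10·43.

x = 21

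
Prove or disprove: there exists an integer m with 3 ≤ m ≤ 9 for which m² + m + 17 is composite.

There is no such integer m in that range.

The values for m = 3, 4, …, 9 are 29, 37, 47, 59, 73, 89, 107, and each of these is prime.
So no value in the range makes the expression composite.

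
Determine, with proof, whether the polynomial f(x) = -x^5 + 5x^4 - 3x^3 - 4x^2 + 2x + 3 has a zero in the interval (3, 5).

f(3) = 54 and f(5) = -462, which have opposite signs.
Since f is a polynomial it is continuous on [3, 5].
By the Intermediate Value Theorem, f takes the value 0 somewhere in the open interval.

Such a root exists.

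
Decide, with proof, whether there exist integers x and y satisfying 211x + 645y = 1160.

x = 140, y = -44

211 and 645 are coprime, so 211x + 645y ranges over all of ℤ.
Dividing repeatedly: 645 = 3·211 + 12, 211 = 17·12 + 7, 12 = 1·7 + 5, 7 = 1·5 + 2, 5 = 2·2 + 1, 2 = 2·1 + 0.
Back-substituting, 1 = 5 − 2·2 = 5 − 2·(7 − 1·5) = −2·7 + 3·5 = −2·7 + 3·(12 − 1·7) = 3·12 − 5·7 = 3·12 − 5·(211 − 17·12) = −5·211 + 88·12 = −5·211 + 88·(645 − 3·211) = 88·645 − 269·211; that is, 211·(-269) + 645·88 = 1.
Multiplying through by 1160: x = (-269)·1160 = -312040, y = 88·1160 = 102080 is a solution.
The general solution is x = -312040 + 645k, y = 102080 − 211k; taking k = 484 gives the smaller pair x = 140, y = -44.
Check: 211·140 + 645·(-44) = 29540 − 28380 = 1160. ✓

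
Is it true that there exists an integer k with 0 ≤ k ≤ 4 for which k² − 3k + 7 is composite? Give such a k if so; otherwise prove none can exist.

The values for k = 0, 1, …, 4 are 7, 5, 5, 7, 11, and each of these is prime.
So no value in the range makes the expression composite.

No, no such integer k in that range exists.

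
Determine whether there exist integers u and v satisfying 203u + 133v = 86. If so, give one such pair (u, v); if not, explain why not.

Any value of 203u + 133v is a multiple of gcd(203, 133) = 7.
But 86 = 7·12 + 2, so 7 ∤ 86.
So the equation is unsolvable over ℤ.

No, no such integers exist.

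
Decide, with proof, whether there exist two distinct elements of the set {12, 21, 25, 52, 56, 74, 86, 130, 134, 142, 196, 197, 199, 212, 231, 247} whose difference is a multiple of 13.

The pair (12, 25) works.

12 mod 13 = 12 and 25 mod 13 = 12, so 25 − 12 = 13 = 1·13.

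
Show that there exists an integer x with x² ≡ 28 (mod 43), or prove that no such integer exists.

Apply Euler's criterion with the prime 43: 28 is a quadratic residue iff 28^21 ≡ 1 (mod 43), and a non-residue iff it is ≡ −1.
Squaring successively (mod 43): 28^2 = 784 ≡ 10; 28^4 ≡ 10² = 100 ≡ 14; 28^8 ≡ 14² = 196 ≡ 24; 28^16 ≡ 24² = 576 ≡ 17.
Since 21 = 16 + 4 + 1, 28^21 ≡ 17 · 14 · 28; multiplying out mod 43: 17·14 = 238 ≡ 23, then 23·28 = 644 ≡ 42. Thus 28^21 ≡ 42 ≡ −1 (mod 43).
The value −1 means 28 is a non-residue modulo 43, so x² ≡ 28 (mod 43) is impossible.

No such integer exists.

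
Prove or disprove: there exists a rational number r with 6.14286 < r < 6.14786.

Scale by 34: the interval becomes (208.85724, 209.02724), which contains the integer 209.
Hence 209/34 is a rational number with 6.14286 < 209/34 < 6.14786.

r = 209/34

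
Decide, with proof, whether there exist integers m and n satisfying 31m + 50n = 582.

m = 22, n = -2

Since gcd(31, 50) = 1, every integer is an integer combination of 31 and 50.
Dividing repeatedly: 50 = 1·31 + 19, 31 = 1·19 + 12, 19 = 1·12 + 7, 12 = 1·7 + 5, 7 = 1·5 + 2, 5 = 2·2 + 1, 2 = 2·1 + 0.
Unwinding: 1 = 5 − 2·2 = 5 − 2·(7 − 1·5) = −2·7 + 3·5 = −2·7 + 3·(12 − 1·7) = 3·12 − 5·7 = 3·12 − 5·(19 − 1·12) = −5·19 + 8·12 = −5·19 + 8·(31 − 1·19) = 8·31 − 13·19 = 8·31 − 13·(50 − 1·31) = −13·50 + 21·31, i.e. 31·21 + 50·(-13) = 1.
Multiplying through by 582: m = 21·582 = 12222, n = (-13)·582 = -7566 is a solution.
Subtracting 244·50 from m and adding 244·31 to n gives the tidier solution (22, -2).
Check: 31·22 + 50·(-2) = 682 − 100 = 582. ✓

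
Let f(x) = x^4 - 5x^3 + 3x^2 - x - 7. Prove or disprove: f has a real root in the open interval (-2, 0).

f(-2) = 63 and f(0) = -7, which have opposite signs.
As a polynomial, f is continuous on every closed interval.
By the Intermediate Value Theorem f must vanish at some point of (-2, 0).

Yes, f has a root in the interval.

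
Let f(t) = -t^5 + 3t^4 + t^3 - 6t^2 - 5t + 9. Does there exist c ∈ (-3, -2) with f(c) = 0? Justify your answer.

f(-3) = 429 and f(-2) = 67, both positive, so a sign-change argument is unavailable; we show f keeps this sign on the whole interval.
Shift to the endpoint -2: with t = -2 − u (0 < u < 1), one computes f(-2 − u) = u^5 + 13u^4 + 63u^3 + 140u^2 + 145u + 67.
The nonzero coefficients here are all positive, so for u > 0 every term is positive (or zero), and the constant term 67 is strictly positive.
So f is strictly positive on (-3, -2); no root exists in the interval.

No such root exists.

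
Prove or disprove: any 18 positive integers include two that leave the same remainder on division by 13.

Partition the integers by their residue mod 13; there are 13 classes.
Placing 18 integers into 13 classes, some class receives at least two — say a and b.
So a and b have equal remainders mod 13, which is exactly what was to be shown.

True.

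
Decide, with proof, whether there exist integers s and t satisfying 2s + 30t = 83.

No such integers exist.

Both 2 and 30 are divisible by gcd(2, 30) = 2, hence so is any combination 2s + 30t.
However 83 leaves remainder 1 on division by 2.
Therefore 2s + 30t = 83 has no solution in integers.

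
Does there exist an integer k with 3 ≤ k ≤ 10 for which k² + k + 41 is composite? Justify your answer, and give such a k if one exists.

There is no such integer k in that range.

The values for k = 3, 4, …, 10 are 53, 61, 71, 83, 97, 113, 131, 151, and each of these is prime.
So no value in the range makes the expression composite.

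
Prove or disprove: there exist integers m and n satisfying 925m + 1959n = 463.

m = 1627, n = -768

925 and 1959 are coprime, so 925m + 1959n ranges over all of ℤ.
Run the Euclidean algorithm on 1959 and 925: 1959 = 2·925 + 109, 925 = 8·109 + 53, 109 = 2·53 + 3, 53 = 17·3 + 2, 3 = 1·2 + 1, 2 = 2·1 + 0.
Back-substituting, 1 = 3 − 1·2 = 3 − (53 − 17·3) = −53 + 18·3 = −53 + 18·(109 − 2·53) = 18·109 − 37·53 = 18·109 − 37·(925 − 8·109) = −37·925 + 314·109 = −37·925 + 314·(1959 − 2·925) = 314·1959 − 665·925; that is, 925·(-665) + 1959·314 = 1.
Times 463: 925·(-307895) + 1959·145382 = 463, so (-307895, 145382) solves it.
Shifting by a multiple of (1959, −925) keeps it a solution: m = -307895 + 158·1959 = 1627, n = 145382 − 158·925 = -768.
Indeed 925·1627 + 1959·(-768) = 1504975 − 1504512 = 463.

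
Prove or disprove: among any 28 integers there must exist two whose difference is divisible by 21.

Each integer lies in one of the 21 residue classes modulo 21.
Since 28 > 21, two of the 28 integers must share a residue class by the pigeonhole principle; call them a and b.
Their difference a − b is then a multiple of 21.

Yes, this is always true.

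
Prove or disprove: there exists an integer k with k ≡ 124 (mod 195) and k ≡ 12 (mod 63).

Reduce both congruences modulo 3, which divides 195 and 63: they say k ≡ 124 (mod 3) and k ≡ 12 (mod 3).
However 124 ≡ 1 and 12 ≡ 0 (mod 3), and 1 ≠ 0.
Hence the system has no solution.

There is no such integer.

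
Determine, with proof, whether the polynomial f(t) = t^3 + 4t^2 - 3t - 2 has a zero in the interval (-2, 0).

f(-2) = 12 and f(0) = -2, which have opposite signs.
As a polynomial, f is continuous on every closed interval.
By the Intermediate Value Theorem, f takes the value 0 somewhere in the open interval.

Yes, f has a root in the interval.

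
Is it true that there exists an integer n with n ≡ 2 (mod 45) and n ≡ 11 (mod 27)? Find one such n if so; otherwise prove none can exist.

n = 92

Here gcd(45, 27) = 9, and both 2 and 11 leave remainder 2 mod 9, so the system is consistent.
Step through n = 2, 2 + 45, 2 + 2·45, …: the values 2, 47, 92 reduce mod 27 to 2, 20, 11. The value 92 hits 11.
Check: 92 mod 45 = 2, 92 mod 27 = 11. ✓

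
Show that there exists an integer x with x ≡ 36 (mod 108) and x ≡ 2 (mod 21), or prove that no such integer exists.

There is no such integer.

Both moduli are multiples of 3 = gcd(108, 21), so any solution would satisfy x ≡ 36 and x ≡ 2 modulo 3 simultaneously.
These are incompatible: 36 − 2 = 34 is not divisible by 3.
Hence the system has no solution.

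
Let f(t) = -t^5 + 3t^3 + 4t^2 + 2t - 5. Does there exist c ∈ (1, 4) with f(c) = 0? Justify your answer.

f(1) = 3 and f(4) = -765, which have opposite signs.
Since f is a polynomial it is continuous on [1, 4].
By the Intermediate Value Theorem, f takes the value 0 somewhere in the open interval.

Yes, f has a root in the interval.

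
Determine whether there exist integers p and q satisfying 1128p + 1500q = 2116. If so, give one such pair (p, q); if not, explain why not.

Both 1128 and 1500 are divisible by gcd(1128, 1500) = 12, hence so is any combination 1128p + 1500q.
But 2116 is not a multiple of 12 (it leaves remainder 4).
Therefore 1128p + 1500q = 2116 has no solution in integers.

There are no such integers.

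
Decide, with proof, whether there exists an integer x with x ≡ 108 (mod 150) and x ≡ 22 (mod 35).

No such integer exists.

Reduce both congruences modulo 5, which divides 150 and 35: they say x ≡ 108 (mod 5) and x ≡ 22 (mod 5).
But 108 mod 5 = 3 while 22 mod 5 = 2, a contradiction.
Therefore no such x exists.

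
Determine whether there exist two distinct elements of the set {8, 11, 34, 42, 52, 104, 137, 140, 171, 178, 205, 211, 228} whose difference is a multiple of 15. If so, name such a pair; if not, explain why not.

Two integers differ by a multiple of 15 exactly when they have the same residue mod 15. The residues are 8↦8, 11↦11, 34↦4, 42↦12, 52↦7, 104↦14, 137↦2, 140↦5, 171↦6, 178↦13, 205↦10, 211↦1, 228↦3.
No residue repeats among the 13 elements, so no pair has difference ≡ 0 (mod 15).

No such pair exists.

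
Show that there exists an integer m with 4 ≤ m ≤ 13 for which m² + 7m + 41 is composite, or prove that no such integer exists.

At m = 13: 13² + 7·13 + 41 = 301 = 7·43, which is composite.

m = 13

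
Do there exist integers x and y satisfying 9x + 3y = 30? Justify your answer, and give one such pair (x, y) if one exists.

x = 0, y = 10

Since gcd(9, 3) = 3 and 30 = 3·10, Bézout's identity guarantees a solution.
Dividing through by 3 reduces the equation to 3x + 1y = 10.
With a unit coefficient on y, (x, y) = (0, 10) is an immediate solution.
Check: 9·0 + 3·10 = 0 + 30 = 30. ✓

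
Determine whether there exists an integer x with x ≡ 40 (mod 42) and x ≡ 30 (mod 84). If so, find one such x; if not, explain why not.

No such integer exists.

Reduce both congruences modulo 42, which divides 42 and 84: they say x ≡ 40 (mod 42) and x ≡ 30 (mod 42).
These are incompatible: 40 − 30 = 10 is not divisible by 42.
So no integer satisfies both congruences.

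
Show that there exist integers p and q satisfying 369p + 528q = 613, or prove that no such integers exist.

No, no such integers exist.

Both 369 and 528 are divisible by gcd(369, 528) = 3, hence so is any combination 369p + 528q.
But 613 = 3·204 + 1, so 3 ∤ 613.
Hence no integers p, q satisfy the equation.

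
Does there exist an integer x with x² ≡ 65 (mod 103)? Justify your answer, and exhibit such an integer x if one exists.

No, no such integer exists.

103 is prime, so by Euler's criterion 65 is a square mod 103 iff 65^((103−1)/2) = 65^51 ≡ 1 (mod 103).
Repeated squaring mod 103: 65^2 = 4225 ≡ 2; 65^4 ≡ 2² = 4 ≡ 4; 65^8 ≡ 4² = 16 ≡ 16; 65^16 ≡ 16² = 256 ≡ 50; 65^32 ≡ 50² = 2500 ≡ 28.
Since 51 = 32 + 16 + 2 + 1, 65^51 ≡ 28 · 50 · 2 · 65; multiplying out mod 103: 28·50 = 1400 ≡ 61, then 61·2 = 122 ≡ 19, then 19·65 = 1235 ≡ 102. Thus 65^51 ≡ 102 ≡ −1 (mod 103).
The value −1 means 65 is a non-residue modulo 103, so x² ≡ 65 (mod 103) is impossible.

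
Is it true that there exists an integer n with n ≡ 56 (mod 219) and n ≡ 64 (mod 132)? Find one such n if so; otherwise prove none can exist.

Both moduli are multiples of 3 = gcd(219, 132), so any solution would satisfy n ≡ 56 and n ≡ 64 modulo 3 simultaneously.
However 56 ≡ 2 and 64 ≡ 1 (mod 3), and 2 ≠ 1.
Hence the system has no solution.

No such integer exists.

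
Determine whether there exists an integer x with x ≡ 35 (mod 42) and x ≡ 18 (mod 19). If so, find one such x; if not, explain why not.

Since 42 and 19 share no common factor, CRT says the pair of congruences has a solution (unique mod 798).
Any solution of the first congruence is x = 35 + 42t; substituting into the second, 42t ≡ 18 − 35 ≡ 2 (mod 19).
42 ≡ 4 (mod 19), so this reads 4t ≡ 2 (mod 19). Invert 4 mod 19 by the Euclidean algorithm: 19 = 4·4 + 3, 4 = 1·3 + 1, 3 = 3·1 + 0; back-substituting, 1 = 4 − 1·3 = 4 − (19 − 4·4) = −19 + 5·4. Hence 4·5 ≡ 1, so 4⁻¹ ≡ 5 (mod 19).
Multiplying by 5: t ≡ 5·2 = 10 (mod 19).
Taking t = 10 gives x = 35 + 42·10 = 455.
Indeed 455 ≡ 35 (mod 42) and 455 ≡ 18 (mod 19).

x = 455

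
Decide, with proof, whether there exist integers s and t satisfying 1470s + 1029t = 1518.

There are no such integers.

gcd(1470, 1029) = 147, so every integer of the form 1470s + 1029t is a multiple of 147.
However 1518 leaves remainder 48 on division by 147.
Hence no integers s, t satisfy the equation.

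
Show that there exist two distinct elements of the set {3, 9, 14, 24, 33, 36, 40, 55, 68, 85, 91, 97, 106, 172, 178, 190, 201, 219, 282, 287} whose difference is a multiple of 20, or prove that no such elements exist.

Two integers differ by a multiple of 20 exactly when they have the same residue mod 20. The residues are 3↦3, 9↦9, 14↦14, 24↦4, 33↦13, 36↦16, 40↦0, 55↦15, 68↦8, 85↦5, 91↦11, 97↦17, 106↦6, 172↦12, 178↦18, 190↦10, 201↦1, 219↦19, 282↦2, 287↦7.
These 20 residues are pairwise different, hence no difference of two elements is divisible by 20.

There is no such pair.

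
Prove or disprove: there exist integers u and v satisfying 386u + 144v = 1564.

gcd(386, 144) = 2, and 2 divides 1564, so integer solutions exist.
Dividing through by 2 reduces the equation to 193u + 72v = 782.
Euclidean algorithm: 193 = 2·72 + 49, 72 = 1·49 + 23, 49 = 2·23 + 3, 23 = 7·3 + 2, 3 = 1·2 + 1, 2 = 2·1 + 0.
Unwinding: 1 = 3 − 1·2 = 3 − (23 − 7·3) = −23 + 8·3 = −23 + 8·(49 − 2·23) = 8·49 − 17·23 = 8·49 − 17·(72 − 1·49) = −17·72 + 25·49 = −17·72 + 25·(193 − 2·72) = 25·193 − 67·72, i.e. 193·25 + 72·(-67) = 1.
Scaling by 782 gives the particular solution (u, v) = (19550, -52394).
Subtracting 271·72 from u and adding 271·193 to v gives the tidier solution (38, -91).
Indeed 386·38 + 144·(-91) = 14668 − 13104 = 1564.

u = 38, v = -91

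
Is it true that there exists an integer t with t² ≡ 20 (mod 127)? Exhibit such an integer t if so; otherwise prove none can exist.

Apply Euler's criterion with the prime 127: 20 is a quadratic residue iff 20^63 ≡ 1 (mod 127), and a non-residue iff it is ≡ −1.
Repeated squaring mod 127: 20^2 = 400 ≡ 19; 20^4 ≡ 19² = 361 ≡ 107; 20^8 ≡ 107² = 11449 ≡ 19; 20^16 ≡ 19² = 361 ≡ 107; 20^32 ≡ 107² = 11449 ≡ 19.
Since 63 = 32 + 16 + 8 + 4 + 2 + 1, 20^63 ≡ 19 · 107 · 19 · 107 · 19 · 20; multiplying out mod 127: 19·107 = 2033 ≡ 1, then 1·19 = 19 ≡ 19, then 19·107 = 2033 ≡ 1, then 1·19 = 19 ≡ 19, then 19·20 = 380 ≡ 126. Thus 20^63 ≡ 126 ≡ −1 (mod 127).
By Euler's criterion 20 is a quadratic non-residue mod 127: no t satisfies t² ≡ 20 (mod 127).

No such integer exists.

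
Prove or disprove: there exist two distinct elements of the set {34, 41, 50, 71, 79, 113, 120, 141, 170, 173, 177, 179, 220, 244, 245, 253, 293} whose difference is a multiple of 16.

34 mod 16 = 2 and 50 mod 16 = 2, so 50 − 34 = 16 = 1·16.

The pair (34, 50) works.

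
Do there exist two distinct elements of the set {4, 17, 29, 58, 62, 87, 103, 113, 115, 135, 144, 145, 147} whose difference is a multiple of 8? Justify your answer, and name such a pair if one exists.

Reduce each element mod 8: 4↦4, 17↦1, 29↦5, 58↦2, 62↦6, 87↦7, 103↦7, 113↦1, 115↦3, 135↦7, 144↦0, 145↦1, 147↦3. The residue 1 repeats (at 17 and 113), and 113 − 17 = 96 = 12·8.

The pair (17, 113) works.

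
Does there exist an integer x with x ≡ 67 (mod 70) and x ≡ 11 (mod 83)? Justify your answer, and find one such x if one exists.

gcd(70, 83) = 1, so the Chinese Remainder Theorem guarantees exactly one residue class mod 5810 satisfying both.
Write x = 67 + 70t and require 67 + 70t ≡ 11 (mod 83), i.e. 70t ≡ 27 (mod 83).
Note 70·51 = 3570 ≡ 1 (mod 83) (as 3570 − 1 = 43·83), so 70⁻¹ ≡ 51.
Therefore t ≡ 51·27 = 1377 ≡ 49 (mod 83).
Taking t = 49 gives x = 67 + 70·49 = 3497.
Indeed 3497 ≡ 67 (mod 70) and 3497 ≡ 11 (mod 83).

x = 3497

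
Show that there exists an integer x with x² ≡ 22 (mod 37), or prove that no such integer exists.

No such integer exists.

Apply Euler's criterion with the prime 37: 22 is a quadratic residue iff 22^18 ≡ 1 (mod 37), and a non-residue iff it is ≡ −1.
Squaring successively (mod 37): 22^2 = 484 ≡ 3; 22^4 ≡ 3² = 9 ≡ 9; 22^8 ≡ 9² = 81 ≡ 7; 22^16 ≡ 7² = 49 ≡ 12.
Since 18 = 16 + 2, 22^18 ≡ 12 · 3; multiplying out mod 37: 12·3 = 36 ≡ 36. Thus 22^18 ≡ 36 ≡ −1 (mod 37).
By Euler's criterion 22 is a quadratic non-residue mod 37: no x satisfies x² ≡ 22 (mod 37).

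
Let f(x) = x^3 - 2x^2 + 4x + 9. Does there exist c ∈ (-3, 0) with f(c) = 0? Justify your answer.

f(-3) = -48 and f(0) = 9, which have opposite signs.
Since f is a polynomial it is continuous on [-3, 0].
By the Intermediate Value Theorem f must vanish at some point of (-3, 0).

Yes, f has a root in the interval.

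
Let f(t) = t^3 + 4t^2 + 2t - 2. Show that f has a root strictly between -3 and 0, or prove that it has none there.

Such a root exists.

f(-3) = 1 and f(0) = -2, which have opposite signs.
f is continuous everywhere (it is a polynomial), in particular on [-3, 0].
By the Intermediate Value Theorem f must vanish at some point of (-3, 0).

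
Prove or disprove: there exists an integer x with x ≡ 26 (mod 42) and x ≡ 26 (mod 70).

gcd(42, 70) = 14. A simultaneous solution exists iff 26 ≡ 26 (mod 14); here 26 mod 14 = 12 = 26 mod 14, so it does.
In fact x = 26 itself already satisfies 26 mod 70 = 26.
Indeed 26 ≡ 26 (mod 42) and 26 ≡ 26 (mod 70).

x = 26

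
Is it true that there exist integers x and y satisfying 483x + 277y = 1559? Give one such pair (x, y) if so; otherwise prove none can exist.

Since gcd(483, 277) = 1, every integer is an integer combination of 483 and 277.
Dividing repeatedly: 483 = 1·277 + 206, 277 = 1·206 + 71, 206 = 2·71 + 64, 71 = 1·64 + 7, 64 = 9·7 + 1, 7 = 7·1 + 0.
Back-substituting, 1 = 64 − 9·7 = 64 − 9·(71 − 1·64) = −9·71 + 10·64 = −9·71 + 10·(206 − 2·71) = 10·206 − 29·71 = 10·206 − 29·(277 − 1·206) = −29·277 + 39·206 = −29·277 + 39·(483 − 1·277) = 39·483 − 68·277; that is, 483·39 + 277·(-68) = 1.
Times 1559: 483·60801 + 277·(-106012) = 1559, so (60801, -106012) solves it.
Subtracting 219·277 from x and adding 219·483 to y gives the tidier solution (138, -235).
Check: 483·138 + 277·(-235) = 66654 − 65095 = 1559. ✓

x = 138, y = -235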